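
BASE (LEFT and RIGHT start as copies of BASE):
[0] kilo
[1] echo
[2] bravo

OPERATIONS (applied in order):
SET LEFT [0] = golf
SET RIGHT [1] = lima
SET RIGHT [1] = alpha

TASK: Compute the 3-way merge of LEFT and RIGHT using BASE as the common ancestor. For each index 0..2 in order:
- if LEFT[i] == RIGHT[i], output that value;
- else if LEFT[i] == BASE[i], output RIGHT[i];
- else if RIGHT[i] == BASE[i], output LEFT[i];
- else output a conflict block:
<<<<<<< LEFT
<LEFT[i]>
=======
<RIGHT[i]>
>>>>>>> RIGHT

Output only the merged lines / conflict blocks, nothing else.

Final LEFT:  [golf, echo, bravo]
Final RIGHT: [kilo, alpha, bravo]
i=0: L=golf, R=kilo=BASE -> take LEFT -> golf
i=1: L=echo=BASE, R=alpha -> take RIGHT -> alpha
i=2: L=bravo R=bravo -> agree -> bravo

Answer: golf
alpha
bravo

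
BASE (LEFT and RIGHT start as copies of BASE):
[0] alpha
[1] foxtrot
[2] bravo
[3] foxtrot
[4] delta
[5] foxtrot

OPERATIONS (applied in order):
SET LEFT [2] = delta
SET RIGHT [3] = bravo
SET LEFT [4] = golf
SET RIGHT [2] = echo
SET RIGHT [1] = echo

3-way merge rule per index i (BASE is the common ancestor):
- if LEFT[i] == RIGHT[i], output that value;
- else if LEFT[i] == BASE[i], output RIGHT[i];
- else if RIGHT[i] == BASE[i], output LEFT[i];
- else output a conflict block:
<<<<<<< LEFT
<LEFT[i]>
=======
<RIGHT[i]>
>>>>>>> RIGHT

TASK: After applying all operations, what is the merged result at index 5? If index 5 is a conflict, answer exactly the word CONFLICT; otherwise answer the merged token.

Final LEFT:  [alpha, foxtrot, delta, foxtrot, golf, foxtrot]
Final RIGHT: [alpha, echo, echo, bravo, delta, foxtrot]
i=0: L=alpha R=alpha -> agree -> alpha
i=1: L=foxtrot=BASE, R=echo -> take RIGHT -> echo
i=2: BASE=bravo L=delta R=echo all differ -> CONFLICT
i=3: L=foxtrot=BASE, R=bravo -> take RIGHT -> bravo
i=4: L=golf, R=delta=BASE -> take LEFT -> golf
i=5: L=foxtrot R=foxtrot -> agree -> foxtrot
Index 5 -> foxtrot

Answer: foxtrot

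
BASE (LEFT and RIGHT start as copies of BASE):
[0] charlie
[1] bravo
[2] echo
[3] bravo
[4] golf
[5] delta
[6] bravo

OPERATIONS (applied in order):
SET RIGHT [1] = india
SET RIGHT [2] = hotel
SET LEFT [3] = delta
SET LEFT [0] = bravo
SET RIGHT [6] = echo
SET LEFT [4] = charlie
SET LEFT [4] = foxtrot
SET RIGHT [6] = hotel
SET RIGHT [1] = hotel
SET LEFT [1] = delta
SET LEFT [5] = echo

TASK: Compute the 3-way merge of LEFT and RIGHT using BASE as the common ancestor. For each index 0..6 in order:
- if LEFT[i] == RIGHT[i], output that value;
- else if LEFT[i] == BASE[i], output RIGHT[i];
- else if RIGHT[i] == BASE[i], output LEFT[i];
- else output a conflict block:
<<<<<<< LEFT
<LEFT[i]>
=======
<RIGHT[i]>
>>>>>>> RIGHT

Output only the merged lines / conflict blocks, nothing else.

Answer: bravo
<<<<<<< LEFT
delta
=======
hotel
>>>>>>> RIGHT
hotel
delta
foxtrot
echo
hotel

Derivation:
Final LEFT:  [bravo, delta, echo, delta, foxtrot, echo, bravo]
Final RIGHT: [charlie, hotel, hotel, bravo, golf, delta, hotel]
i=0: L=bravo, R=charlie=BASE -> take LEFT -> bravo
i=1: BASE=bravo L=delta R=hotel all differ -> CONFLICT
i=2: L=echo=BASE, R=hotel -> take RIGHT -> hotel
i=3: L=delta, R=bravo=BASE -> take LEFT -> delta
i=4: L=foxtrot, R=golf=BASE -> take LEFT -> foxtrot
i=5: L=echo, R=delta=BASE -> take LEFT -> echo
i=6: L=bravo=BASE, R=hotel -> take RIGHT -> hotel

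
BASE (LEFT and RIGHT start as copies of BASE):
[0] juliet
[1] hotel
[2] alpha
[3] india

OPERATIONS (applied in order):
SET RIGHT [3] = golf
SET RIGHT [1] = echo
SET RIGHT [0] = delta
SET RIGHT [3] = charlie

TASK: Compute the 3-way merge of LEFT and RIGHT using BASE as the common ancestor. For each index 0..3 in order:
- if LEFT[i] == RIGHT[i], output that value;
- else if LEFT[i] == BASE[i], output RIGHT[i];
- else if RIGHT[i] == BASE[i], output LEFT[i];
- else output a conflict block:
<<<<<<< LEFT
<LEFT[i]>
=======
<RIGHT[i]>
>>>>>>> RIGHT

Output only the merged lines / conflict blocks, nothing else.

Answer: delta
echo
alpha
charlie

Derivation:
Final LEFT:  [juliet, hotel, alpha, india]
Final RIGHT: [delta, echo, alpha, charlie]
i=0: L=juliet=BASE, R=delta -> take RIGHT -> delta
i=1: L=hotel=BASE, R=echo -> take RIGHT -> echo
i=2: L=alpha R=alpha -> agree -> alpha
i=3: L=india=BASE, R=charlie -> take RIGHT -> charlie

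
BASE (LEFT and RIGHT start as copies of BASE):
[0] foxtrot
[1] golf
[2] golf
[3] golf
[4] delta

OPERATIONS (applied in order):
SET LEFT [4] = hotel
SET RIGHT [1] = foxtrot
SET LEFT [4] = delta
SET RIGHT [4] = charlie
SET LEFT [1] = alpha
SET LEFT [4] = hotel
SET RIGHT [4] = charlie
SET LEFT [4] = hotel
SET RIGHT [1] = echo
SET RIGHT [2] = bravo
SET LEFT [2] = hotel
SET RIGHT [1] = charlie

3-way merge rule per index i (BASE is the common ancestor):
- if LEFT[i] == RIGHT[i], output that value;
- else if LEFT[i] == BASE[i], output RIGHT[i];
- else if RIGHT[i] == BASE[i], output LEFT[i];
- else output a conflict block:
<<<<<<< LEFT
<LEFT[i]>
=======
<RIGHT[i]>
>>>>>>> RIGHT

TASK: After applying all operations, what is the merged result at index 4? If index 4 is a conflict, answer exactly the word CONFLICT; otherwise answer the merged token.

Final LEFT:  [foxtrot, alpha, hotel, golf, hotel]
Final RIGHT: [foxtrot, charlie, bravo, golf, charlie]
i=0: L=foxtrot R=foxtrot -> agree -> foxtrot
i=1: BASE=golf L=alpha R=charlie all differ -> CONFLICT
i=2: BASE=golf L=hotel R=bravo all differ -> CONFLICT
i=3: L=golf R=golf -> agree -> golf
i=4: BASE=delta L=hotel R=charlie all differ -> CONFLICT
Index 4 -> CONFLICT

Answer: CONFLICT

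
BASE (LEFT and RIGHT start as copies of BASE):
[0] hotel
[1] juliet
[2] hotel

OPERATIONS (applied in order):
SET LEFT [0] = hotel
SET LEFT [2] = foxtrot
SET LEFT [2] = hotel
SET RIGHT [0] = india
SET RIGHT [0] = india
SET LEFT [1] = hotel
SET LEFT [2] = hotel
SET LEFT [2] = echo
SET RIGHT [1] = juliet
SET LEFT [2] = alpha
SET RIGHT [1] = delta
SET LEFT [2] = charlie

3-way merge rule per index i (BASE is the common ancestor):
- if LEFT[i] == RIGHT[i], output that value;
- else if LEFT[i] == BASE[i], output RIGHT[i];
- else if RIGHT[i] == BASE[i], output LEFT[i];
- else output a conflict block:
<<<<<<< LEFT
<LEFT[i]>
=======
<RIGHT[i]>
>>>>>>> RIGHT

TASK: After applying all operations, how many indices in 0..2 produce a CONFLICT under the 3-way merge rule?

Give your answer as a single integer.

Answer: 1

Derivation:
Final LEFT:  [hotel, hotel, charlie]
Final RIGHT: [india, delta, hotel]
i=0: L=hotel=BASE, R=india -> take RIGHT -> india
i=1: BASE=juliet L=hotel R=delta all differ -> CONFLICT
i=2: L=charlie, R=hotel=BASE -> take LEFT -> charlie
Conflict count: 1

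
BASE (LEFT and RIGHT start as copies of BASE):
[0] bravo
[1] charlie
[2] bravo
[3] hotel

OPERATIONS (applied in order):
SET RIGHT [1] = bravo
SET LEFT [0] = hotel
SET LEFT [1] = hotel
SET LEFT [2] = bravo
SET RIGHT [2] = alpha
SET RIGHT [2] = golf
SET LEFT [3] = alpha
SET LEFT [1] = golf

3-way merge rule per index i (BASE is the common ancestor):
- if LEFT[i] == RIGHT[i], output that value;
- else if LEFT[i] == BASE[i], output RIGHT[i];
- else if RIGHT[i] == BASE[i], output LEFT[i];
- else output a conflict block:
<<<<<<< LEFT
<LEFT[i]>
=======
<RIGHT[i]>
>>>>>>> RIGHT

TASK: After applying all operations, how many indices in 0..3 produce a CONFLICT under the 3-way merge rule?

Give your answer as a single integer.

Final LEFT:  [hotel, golf, bravo, alpha]
Final RIGHT: [bravo, bravo, golf, hotel]
i=0: L=hotel, R=bravo=BASE -> take LEFT -> hotel
i=1: BASE=charlie L=golf R=bravo all differ -> CONFLICT
i=2: L=bravo=BASE, R=golf -> take RIGHT -> golf
i=3: L=alpha, R=hotel=BASE -> take LEFT -> alpha
Conflict count: 1

Answer: 1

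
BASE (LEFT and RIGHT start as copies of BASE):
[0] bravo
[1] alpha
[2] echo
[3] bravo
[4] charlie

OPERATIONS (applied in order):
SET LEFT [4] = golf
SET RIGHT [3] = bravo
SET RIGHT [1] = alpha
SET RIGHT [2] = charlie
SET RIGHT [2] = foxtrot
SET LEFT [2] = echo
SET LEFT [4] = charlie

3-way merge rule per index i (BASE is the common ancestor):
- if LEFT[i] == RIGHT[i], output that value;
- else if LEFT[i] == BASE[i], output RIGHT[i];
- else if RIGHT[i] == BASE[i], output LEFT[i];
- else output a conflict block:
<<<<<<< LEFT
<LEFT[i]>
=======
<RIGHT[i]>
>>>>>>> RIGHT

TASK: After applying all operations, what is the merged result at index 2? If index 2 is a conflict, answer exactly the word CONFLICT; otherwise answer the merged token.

Final LEFT:  [bravo, alpha, echo, bravo, charlie]
Final RIGHT: [bravo, alpha, foxtrot, bravo, charlie]
i=0: L=bravo R=bravo -> agree -> bravo
i=1: L=alpha R=alpha -> agree -> alpha
i=2: L=echo=BASE, R=foxtrot -> take RIGHT -> foxtrot
i=3: L=bravo R=bravo -> agree -> bravo
i=4: L=charlie R=charlie -> agree -> charlie
Index 2 -> foxtrot

Answer: foxtrot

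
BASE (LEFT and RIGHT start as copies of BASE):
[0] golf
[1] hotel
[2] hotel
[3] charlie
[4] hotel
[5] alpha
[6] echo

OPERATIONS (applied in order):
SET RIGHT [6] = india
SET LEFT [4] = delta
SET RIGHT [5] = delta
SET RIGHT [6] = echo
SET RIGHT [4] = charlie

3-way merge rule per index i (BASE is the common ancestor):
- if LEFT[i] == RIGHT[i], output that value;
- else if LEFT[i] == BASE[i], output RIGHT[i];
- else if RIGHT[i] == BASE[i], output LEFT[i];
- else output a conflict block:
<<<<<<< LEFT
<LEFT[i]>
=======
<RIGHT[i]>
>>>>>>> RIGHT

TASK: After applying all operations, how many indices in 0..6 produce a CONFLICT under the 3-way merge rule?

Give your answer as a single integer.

Final LEFT:  [golf, hotel, hotel, charlie, delta, alpha, echo]
Final RIGHT: [golf, hotel, hotel, charlie, charlie, delta, echo]
i=0: L=golf R=golf -> agree -> golf
i=1: L=hotel R=hotel -> agree -> hotel
i=2: L=hotel R=hotel -> agree -> hotel
i=3: L=charlie R=charlie -> agree -> charlie
i=4: BASE=hotel L=delta R=charlie all differ -> CONFLICT
i=5: L=alpha=BASE, R=delta -> take RIGHT -> delta
i=6: L=echo R=echo -> agree -> echo
Conflict count: 1

Answer: 1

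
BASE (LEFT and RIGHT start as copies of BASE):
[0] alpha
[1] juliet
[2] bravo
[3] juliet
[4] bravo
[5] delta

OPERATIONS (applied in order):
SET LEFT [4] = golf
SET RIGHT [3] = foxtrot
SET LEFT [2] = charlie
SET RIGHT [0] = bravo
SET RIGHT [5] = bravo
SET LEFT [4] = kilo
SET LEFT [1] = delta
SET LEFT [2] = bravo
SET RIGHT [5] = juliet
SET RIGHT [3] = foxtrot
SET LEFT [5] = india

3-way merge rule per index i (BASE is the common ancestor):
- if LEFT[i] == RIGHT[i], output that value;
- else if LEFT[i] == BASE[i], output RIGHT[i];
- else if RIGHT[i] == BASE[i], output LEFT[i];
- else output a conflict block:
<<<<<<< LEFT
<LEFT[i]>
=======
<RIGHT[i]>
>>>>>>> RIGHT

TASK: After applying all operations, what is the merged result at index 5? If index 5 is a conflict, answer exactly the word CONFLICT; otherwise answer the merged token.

Final LEFT:  [alpha, delta, bravo, juliet, kilo, india]
Final RIGHT: [bravo, juliet, bravo, foxtrot, bravo, juliet]
i=0: L=alpha=BASE, R=bravo -> take RIGHT -> bravo
i=1: L=delta, R=juliet=BASE -> take LEFT -> delta
i=2: L=bravo R=bravo -> agree -> bravo
i=3: L=juliet=BASE, R=foxtrot -> take RIGHT -> foxtrot
i=4: L=kilo, R=bravo=BASE -> take LEFT -> kilo
i=5: BASE=delta L=india R=juliet all differ -> CONFLICT
Index 5 -> CONFLICT

Answer: CONFLICT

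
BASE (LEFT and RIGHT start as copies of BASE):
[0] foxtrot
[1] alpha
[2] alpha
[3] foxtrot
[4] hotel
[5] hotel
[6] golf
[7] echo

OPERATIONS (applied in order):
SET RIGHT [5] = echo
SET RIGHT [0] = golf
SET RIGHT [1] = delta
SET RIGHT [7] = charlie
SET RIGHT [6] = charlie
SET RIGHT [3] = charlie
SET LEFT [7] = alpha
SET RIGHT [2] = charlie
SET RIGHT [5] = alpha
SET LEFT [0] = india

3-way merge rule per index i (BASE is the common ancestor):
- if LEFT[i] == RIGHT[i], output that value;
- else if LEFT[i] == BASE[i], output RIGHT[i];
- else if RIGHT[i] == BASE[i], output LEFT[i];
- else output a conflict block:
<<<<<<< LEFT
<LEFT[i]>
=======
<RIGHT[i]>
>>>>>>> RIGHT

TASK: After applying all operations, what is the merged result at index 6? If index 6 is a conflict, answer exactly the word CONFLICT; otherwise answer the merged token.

Answer: charlie

Derivation:
Final LEFT:  [india, alpha, alpha, foxtrot, hotel, hotel, golf, alpha]
Final RIGHT: [golf, delta, charlie, charlie, hotel, alpha, charlie, charlie]
i=0: BASE=foxtrot L=india R=golf all differ -> CONFLICT
i=1: L=alpha=BASE, R=delta -> take RIGHT -> delta
i=2: L=alpha=BASE, R=charlie -> take RIGHT -> charlie
i=3: L=foxtrot=BASE, R=charlie -> take RIGHT -> charlie
i=4: L=hotel R=hotel -> agree -> hotel
i=5: L=hotel=BASE, R=alpha -> take RIGHT -> alpha
i=6: L=golf=BASE, R=charlie -> take RIGHT -> charlie
i=7: BASE=echo L=alpha R=charlie all differ -> CONFLICT
Index 6 -> charlie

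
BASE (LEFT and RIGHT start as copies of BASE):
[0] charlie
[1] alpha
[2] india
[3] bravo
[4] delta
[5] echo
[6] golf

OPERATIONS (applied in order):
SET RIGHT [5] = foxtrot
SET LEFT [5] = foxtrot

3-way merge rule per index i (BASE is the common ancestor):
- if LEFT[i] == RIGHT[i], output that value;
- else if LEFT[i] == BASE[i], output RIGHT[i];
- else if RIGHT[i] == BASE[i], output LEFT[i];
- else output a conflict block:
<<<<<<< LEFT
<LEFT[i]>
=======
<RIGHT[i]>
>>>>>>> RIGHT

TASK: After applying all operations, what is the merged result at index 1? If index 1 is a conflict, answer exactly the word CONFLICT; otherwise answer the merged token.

Answer: alpha

Derivation:
Final LEFT:  [charlie, alpha, india, bravo, delta, foxtrot, golf]
Final RIGHT: [charlie, alpha, india, bravo, delta, foxtrot, golf]
i=0: L=charlie R=charlie -> agree -> charlie
i=1: L=alpha R=alpha -> agree -> alpha
i=2: L=india R=india -> agree -> india
i=3: L=bravo R=bravo -> agree -> bravo
i=4: L=delta R=delta -> agree -> delta
i=5: L=foxtrot R=foxtrot -> agree -> foxtrot
i=6: L=golf R=golf -> agree -> golf
Index 1 -> alpha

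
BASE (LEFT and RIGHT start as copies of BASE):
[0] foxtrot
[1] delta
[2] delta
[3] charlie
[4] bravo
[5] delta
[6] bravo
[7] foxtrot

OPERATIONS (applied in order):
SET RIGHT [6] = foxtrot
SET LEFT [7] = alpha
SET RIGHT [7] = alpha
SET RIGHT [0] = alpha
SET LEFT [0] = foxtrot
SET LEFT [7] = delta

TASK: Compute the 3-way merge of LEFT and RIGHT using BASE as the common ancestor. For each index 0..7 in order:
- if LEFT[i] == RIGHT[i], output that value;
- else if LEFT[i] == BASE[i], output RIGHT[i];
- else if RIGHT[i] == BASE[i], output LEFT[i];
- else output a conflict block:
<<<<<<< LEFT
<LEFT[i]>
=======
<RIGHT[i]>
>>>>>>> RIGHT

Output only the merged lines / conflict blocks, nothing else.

Final LEFT:  [foxtrot, delta, delta, charlie, bravo, delta, bravo, delta]
Final RIGHT: [alpha, delta, delta, charlie, bravo, delta, foxtrot, alpha]
i=0: L=foxtrot=BASE, R=alpha -> take RIGHT -> alpha
i=1: L=delta R=delta -> agree -> delta
i=2: L=delta R=delta -> agree -> delta
i=3: L=charlie R=charlie -> agree -> charlie
i=4: L=bravo R=bravo -> agree -> bravo
i=5: L=delta R=delta -> agree -> delta
i=6: L=bravo=BASE, R=foxtrot -> take RIGHT -> foxtrot
i=7: BASE=foxtrot L=delta R=alpha all differ -> CONFLICT

Answer: alpha
delta
delta
charlie
bravo
delta
foxtrot
<<<<<<< LEFT
delta
=======
alpha
>>>>>>> RIGHT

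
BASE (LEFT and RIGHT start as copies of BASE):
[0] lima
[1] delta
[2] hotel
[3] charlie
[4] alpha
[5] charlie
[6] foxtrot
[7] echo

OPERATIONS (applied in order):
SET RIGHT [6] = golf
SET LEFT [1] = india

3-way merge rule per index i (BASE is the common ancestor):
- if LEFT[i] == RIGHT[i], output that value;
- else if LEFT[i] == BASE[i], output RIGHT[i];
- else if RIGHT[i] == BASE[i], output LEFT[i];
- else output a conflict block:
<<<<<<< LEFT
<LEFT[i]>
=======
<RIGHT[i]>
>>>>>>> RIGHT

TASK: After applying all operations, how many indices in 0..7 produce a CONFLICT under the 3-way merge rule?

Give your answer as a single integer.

Answer: 0

Derivation:
Final LEFT:  [lima, india, hotel, charlie, alpha, charlie, foxtrot, echo]
Final RIGHT: [lima, delta, hotel, charlie, alpha, charlie, golf, echo]
i=0: L=lima R=lima -> agree -> lima
i=1: L=india, R=delta=BASE -> take LEFT -> india
i=2: L=hotel R=hotel -> agree -> hotel
i=3: L=charlie R=charlie -> agree -> charlie
i=4: L=alpha R=alpha -> agree -> alpha
i=5: L=charlie R=charlie -> agree -> charlie
i=6: L=foxtrot=BASE, R=golf -> take RIGHT -> golf
i=7: L=echo R=echo -> agree -> echo
Conflict count: 0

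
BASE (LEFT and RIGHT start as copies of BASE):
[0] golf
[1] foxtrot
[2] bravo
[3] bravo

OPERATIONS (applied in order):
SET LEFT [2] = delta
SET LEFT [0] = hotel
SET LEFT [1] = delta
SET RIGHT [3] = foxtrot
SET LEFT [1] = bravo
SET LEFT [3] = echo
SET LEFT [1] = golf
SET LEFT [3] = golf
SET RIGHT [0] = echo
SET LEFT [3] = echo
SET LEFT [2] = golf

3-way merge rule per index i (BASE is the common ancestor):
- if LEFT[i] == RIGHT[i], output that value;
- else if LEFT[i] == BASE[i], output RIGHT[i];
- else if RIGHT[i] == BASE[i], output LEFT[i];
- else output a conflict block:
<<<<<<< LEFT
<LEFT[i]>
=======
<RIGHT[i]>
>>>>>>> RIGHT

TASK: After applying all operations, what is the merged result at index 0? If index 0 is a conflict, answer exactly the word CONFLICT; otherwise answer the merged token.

Final LEFT:  [hotel, golf, golf, echo]
Final RIGHT: [echo, foxtrot, bravo, foxtrot]
i=0: BASE=golf L=hotel R=echo all differ -> CONFLICT
i=1: L=golf, R=foxtrot=BASE -> take LEFT -> golf
i=2: L=golf, R=bravo=BASE -> take LEFT -> golf
i=3: BASE=bravo L=echo R=foxtrot all differ -> CONFLICT
Index 0 -> CONFLICT

Answer: CONFLICT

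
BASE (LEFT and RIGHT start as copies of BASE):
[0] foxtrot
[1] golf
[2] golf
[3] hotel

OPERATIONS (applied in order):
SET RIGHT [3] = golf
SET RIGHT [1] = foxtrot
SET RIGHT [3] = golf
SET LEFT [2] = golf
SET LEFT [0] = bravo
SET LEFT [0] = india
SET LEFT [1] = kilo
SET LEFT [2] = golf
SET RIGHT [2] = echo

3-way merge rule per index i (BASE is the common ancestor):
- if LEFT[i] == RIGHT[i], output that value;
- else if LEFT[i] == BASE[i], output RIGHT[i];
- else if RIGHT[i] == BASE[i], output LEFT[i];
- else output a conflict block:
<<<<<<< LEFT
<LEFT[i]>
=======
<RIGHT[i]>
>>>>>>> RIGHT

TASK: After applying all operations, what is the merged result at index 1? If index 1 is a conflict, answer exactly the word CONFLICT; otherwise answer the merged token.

Answer: CONFLICT

Derivation:
Final LEFT:  [india, kilo, golf, hotel]
Final RIGHT: [foxtrot, foxtrot, echo, golf]
i=0: L=india, R=foxtrot=BASE -> take LEFT -> india
i=1: BASE=golf L=kilo R=foxtrot all differ -> CONFLICT
i=2: L=golf=BASE, R=echo -> take RIGHT -> echo
i=3: L=hotel=BASE, R=golf -> take RIGHT -> golf
Index 1 -> CONFLICT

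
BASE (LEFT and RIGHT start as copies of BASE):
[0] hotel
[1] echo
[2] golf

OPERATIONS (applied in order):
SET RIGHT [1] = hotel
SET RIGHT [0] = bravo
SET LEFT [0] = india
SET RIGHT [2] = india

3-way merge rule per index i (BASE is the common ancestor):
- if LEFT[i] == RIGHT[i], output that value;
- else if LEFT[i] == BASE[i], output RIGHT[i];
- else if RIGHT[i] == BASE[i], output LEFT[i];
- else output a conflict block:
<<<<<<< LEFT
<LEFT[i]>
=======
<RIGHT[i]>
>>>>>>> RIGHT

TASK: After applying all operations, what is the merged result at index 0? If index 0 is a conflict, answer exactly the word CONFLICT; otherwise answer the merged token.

Answer: CONFLICT

Derivation:
Final LEFT:  [india, echo, golf]
Final RIGHT: [bravo, hotel, india]
i=0: BASE=hotel L=india R=bravo all differ -> CONFLICT
i=1: L=echo=BASE, R=hotel -> take RIGHT -> hotel
i=2: L=golf=BASE, R=india -> take RIGHT -> india
Index 0 -> CONFLICT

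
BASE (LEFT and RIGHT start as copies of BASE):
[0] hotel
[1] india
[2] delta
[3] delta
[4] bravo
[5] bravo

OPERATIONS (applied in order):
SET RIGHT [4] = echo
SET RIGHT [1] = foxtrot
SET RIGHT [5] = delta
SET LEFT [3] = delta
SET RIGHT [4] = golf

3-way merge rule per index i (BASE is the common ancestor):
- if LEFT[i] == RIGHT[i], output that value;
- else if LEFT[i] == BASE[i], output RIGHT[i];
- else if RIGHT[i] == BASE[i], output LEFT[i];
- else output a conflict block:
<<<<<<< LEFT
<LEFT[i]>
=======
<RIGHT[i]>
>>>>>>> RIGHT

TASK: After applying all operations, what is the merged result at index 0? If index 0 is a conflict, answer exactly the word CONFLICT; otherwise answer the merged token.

Answer: hotel

Derivation:
Final LEFT:  [hotel, india, delta, delta, bravo, bravo]
Final RIGHT: [hotel, foxtrot, delta, delta, golf, delta]
i=0: L=hotel R=hotel -> agree -> hotel
i=1: L=india=BASE, R=foxtrot -> take RIGHT -> foxtrot
i=2: L=delta R=delta -> agree -> delta
i=3: L=delta R=delta -> agree -> delta
i=4: L=bravo=BASE, R=golf -> take RIGHT -> golf
i=5: L=bravo=BASE, R=delta -> take RIGHT -> delta
Index 0 -> hotel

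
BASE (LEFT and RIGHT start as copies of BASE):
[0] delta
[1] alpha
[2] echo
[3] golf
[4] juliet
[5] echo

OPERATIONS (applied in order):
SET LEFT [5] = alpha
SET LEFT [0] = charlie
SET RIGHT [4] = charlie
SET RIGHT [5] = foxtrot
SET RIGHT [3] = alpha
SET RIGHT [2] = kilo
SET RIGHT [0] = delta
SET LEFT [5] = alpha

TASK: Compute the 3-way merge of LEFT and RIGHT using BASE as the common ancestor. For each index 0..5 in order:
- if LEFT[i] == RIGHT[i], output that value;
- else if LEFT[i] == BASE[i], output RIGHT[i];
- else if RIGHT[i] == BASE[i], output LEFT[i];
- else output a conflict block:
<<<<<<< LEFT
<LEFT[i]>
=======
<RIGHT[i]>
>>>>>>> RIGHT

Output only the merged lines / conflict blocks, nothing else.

Final LEFT:  [charlie, alpha, echo, golf, juliet, alpha]
Final RIGHT: [delta, alpha, kilo, alpha, charlie, foxtrot]
i=0: L=charlie, R=delta=BASE -> take LEFT -> charlie
i=1: L=alpha R=alpha -> agree -> alpha
i=2: L=echo=BASE, R=kilo -> take RIGHT -> kilo
i=3: L=golf=BASE, R=alpha -> take RIGHT -> alpha
i=4: L=juliet=BASE, R=charlie -> take RIGHT -> charlie
i=5: BASE=echo L=alpha R=foxtrot all differ -> CONFLICT

Answer: charlie
alpha
kilo
alpha
charlie
<<<<<<< LEFT
alpha
=======
foxtrot
>>>>>>> RIGHT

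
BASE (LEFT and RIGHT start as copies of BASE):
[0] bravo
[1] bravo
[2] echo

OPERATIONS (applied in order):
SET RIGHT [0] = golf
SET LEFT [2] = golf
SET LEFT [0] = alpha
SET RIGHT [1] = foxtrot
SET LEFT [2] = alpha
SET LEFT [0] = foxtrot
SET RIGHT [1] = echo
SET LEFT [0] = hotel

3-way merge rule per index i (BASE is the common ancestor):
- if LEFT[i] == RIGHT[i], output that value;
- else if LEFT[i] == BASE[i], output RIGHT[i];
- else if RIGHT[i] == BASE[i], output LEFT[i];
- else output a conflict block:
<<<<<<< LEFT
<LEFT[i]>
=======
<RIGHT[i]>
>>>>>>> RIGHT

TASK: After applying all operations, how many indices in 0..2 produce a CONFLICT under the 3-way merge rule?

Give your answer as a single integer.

Answer: 1

Derivation:
Final LEFT:  [hotel, bravo, alpha]
Final RIGHT: [golf, echo, echo]
i=0: BASE=bravo L=hotel R=golf all differ -> CONFLICT
i=1: L=bravo=BASE, R=echo -> take RIGHT -> echo
i=2: L=alpha, R=echo=BASE -> take LEFT -> alpha
Conflict count: 1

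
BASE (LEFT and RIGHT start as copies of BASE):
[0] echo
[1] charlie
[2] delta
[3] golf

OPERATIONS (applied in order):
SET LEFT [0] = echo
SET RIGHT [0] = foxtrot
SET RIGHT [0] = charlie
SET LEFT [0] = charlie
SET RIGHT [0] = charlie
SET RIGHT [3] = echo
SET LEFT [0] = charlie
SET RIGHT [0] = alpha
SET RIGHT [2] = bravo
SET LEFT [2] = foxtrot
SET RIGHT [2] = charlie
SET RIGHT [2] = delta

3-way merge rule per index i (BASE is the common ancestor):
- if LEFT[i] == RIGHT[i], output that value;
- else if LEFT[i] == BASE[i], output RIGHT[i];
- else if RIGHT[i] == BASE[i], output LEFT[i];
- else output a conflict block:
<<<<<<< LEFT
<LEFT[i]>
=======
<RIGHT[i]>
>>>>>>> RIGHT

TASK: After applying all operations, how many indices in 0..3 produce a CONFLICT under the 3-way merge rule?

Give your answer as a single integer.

Final LEFT:  [charlie, charlie, foxtrot, golf]
Final RIGHT: [alpha, charlie, delta, echo]
i=0: BASE=echo L=charlie R=alpha all differ -> CONFLICT
i=1: L=charlie R=charlie -> agree -> charlie
i=2: L=foxtrot, R=delta=BASE -> take LEFT -> foxtrot
i=3: L=golf=BASE, R=echo -> take RIGHT -> echo
Conflict count: 1

Answer: 1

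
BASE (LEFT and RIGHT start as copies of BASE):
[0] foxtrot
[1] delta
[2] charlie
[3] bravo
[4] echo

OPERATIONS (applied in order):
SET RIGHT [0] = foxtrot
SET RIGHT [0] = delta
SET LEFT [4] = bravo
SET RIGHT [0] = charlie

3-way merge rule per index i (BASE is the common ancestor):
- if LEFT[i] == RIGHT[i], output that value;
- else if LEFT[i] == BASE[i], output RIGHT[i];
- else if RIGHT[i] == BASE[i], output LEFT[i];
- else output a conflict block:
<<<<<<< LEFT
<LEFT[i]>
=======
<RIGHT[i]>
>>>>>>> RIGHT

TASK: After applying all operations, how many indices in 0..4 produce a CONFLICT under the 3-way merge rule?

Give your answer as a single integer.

Final LEFT:  [foxtrot, delta, charlie, bravo, bravo]
Final RIGHT: [charlie, delta, charlie, bravo, echo]
i=0: L=foxtrot=BASE, R=charlie -> take RIGHT -> charlie
i=1: L=delta R=delta -> agree -> delta
i=2: L=charlie R=charlie -> agree -> charlie
i=3: L=bravo R=bravo -> agree -> bravo
i=4: L=bravo, R=echo=BASE -> take LEFT -> bravo
Conflict count: 0

Answer: 0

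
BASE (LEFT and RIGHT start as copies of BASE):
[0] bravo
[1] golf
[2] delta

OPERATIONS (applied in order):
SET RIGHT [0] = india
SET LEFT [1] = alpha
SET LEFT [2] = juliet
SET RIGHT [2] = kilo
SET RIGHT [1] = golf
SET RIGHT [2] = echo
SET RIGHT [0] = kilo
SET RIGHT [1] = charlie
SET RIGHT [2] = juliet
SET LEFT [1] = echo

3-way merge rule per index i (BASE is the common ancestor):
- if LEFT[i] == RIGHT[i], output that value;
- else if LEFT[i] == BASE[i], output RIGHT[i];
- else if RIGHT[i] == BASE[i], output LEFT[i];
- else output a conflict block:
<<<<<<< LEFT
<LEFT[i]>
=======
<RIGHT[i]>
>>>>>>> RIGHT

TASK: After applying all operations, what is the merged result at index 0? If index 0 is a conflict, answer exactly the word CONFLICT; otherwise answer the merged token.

Final LEFT:  [bravo, echo, juliet]
Final RIGHT: [kilo, charlie, juliet]
i=0: L=bravo=BASE, R=kilo -> take RIGHT -> kilo
i=1: BASE=golf L=echo R=charlie all differ -> CONFLICT
i=2: L=juliet R=juliet -> agree -> juliet
Index 0 -> kilo

Answer: kilo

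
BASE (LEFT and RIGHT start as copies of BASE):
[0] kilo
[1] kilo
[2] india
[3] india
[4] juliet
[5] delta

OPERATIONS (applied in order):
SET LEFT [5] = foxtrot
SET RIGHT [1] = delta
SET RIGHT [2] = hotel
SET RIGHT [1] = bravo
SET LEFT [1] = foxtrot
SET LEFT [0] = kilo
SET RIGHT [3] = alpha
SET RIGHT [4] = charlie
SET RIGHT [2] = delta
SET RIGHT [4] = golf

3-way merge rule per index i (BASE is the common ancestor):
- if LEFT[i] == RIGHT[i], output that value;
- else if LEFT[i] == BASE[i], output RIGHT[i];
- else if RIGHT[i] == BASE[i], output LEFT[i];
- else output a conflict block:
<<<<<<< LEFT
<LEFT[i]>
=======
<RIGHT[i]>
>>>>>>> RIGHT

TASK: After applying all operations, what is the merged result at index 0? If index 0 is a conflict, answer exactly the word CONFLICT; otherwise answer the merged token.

Answer: kilo

Derivation:
Final LEFT:  [kilo, foxtrot, india, india, juliet, foxtrot]
Final RIGHT: [kilo, bravo, delta, alpha, golf, delta]
i=0: L=kilo R=kilo -> agree -> kilo
i=1: BASE=kilo L=foxtrot R=bravo all differ -> CONFLICT
i=2: L=india=BASE, R=delta -> take RIGHT -> delta
i=3: L=india=BASE, R=alpha -> take RIGHT -> alpha
i=4: L=juliet=BASE, R=golf -> take RIGHT -> golf
i=5: L=foxtrot, R=delta=BASE -> take LEFT -> foxtrot
Index 0 -> kilo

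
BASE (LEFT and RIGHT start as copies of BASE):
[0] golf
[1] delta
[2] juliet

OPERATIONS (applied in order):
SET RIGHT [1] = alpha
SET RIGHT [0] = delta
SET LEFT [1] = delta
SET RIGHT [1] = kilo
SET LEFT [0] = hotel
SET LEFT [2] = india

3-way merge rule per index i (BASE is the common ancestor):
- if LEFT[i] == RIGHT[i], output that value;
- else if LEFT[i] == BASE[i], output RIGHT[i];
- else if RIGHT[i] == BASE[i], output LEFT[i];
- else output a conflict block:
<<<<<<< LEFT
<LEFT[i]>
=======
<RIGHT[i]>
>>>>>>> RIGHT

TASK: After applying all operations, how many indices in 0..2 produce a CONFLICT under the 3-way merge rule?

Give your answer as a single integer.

Final LEFT:  [hotel, delta, india]
Final RIGHT: [delta, kilo, juliet]
i=0: BASE=golf L=hotel R=delta all differ -> CONFLICT
i=1: L=delta=BASE, R=kilo -> take RIGHT -> kilo
i=2: L=india, R=juliet=BASE -> take LEFT -> india
Conflict count: 1

Answer: 1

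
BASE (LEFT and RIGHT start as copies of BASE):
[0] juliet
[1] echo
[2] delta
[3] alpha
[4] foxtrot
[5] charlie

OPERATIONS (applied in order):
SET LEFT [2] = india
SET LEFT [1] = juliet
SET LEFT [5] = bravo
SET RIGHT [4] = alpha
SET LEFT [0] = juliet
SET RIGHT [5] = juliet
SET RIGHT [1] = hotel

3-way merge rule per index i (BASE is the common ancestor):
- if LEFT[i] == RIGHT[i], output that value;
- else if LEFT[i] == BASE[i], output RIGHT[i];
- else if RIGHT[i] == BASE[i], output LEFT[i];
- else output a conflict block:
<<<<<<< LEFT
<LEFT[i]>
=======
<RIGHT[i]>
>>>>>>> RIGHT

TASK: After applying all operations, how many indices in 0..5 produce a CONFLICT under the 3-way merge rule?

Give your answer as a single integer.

Final LEFT:  [juliet, juliet, india, alpha, foxtrot, bravo]
Final RIGHT: [juliet, hotel, delta, alpha, alpha, juliet]
i=0: L=juliet R=juliet -> agree -> juliet
i=1: BASE=echo L=juliet R=hotel all differ -> CONFLICT
i=2: L=india, R=delta=BASE -> take LEFT -> india
i=3: L=alpha R=alpha -> agree -> alpha
i=4: L=foxtrot=BASE, R=alpha -> take RIGHT -> alpha
i=5: BASE=charlie L=bravo R=juliet all differ -> CONFLICT
Conflict count: 2

Answer: 2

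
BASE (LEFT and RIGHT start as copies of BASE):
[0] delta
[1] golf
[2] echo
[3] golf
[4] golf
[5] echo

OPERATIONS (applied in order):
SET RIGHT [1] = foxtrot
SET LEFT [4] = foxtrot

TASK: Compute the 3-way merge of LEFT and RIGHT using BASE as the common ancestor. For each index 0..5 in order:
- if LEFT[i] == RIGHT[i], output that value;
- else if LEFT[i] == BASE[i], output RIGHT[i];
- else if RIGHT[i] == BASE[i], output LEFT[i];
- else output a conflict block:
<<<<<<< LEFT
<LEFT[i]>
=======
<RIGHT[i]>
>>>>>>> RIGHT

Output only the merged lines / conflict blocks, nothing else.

Answer: delta
foxtrot
echo
golf
foxtrot
echo

Derivation:
Final LEFT:  [delta, golf, echo, golf, foxtrot, echo]
Final RIGHT: [delta, foxtrot, echo, golf, golf, echo]
i=0: L=delta R=delta -> agree -> delta
i=1: L=golf=BASE, R=foxtrot -> take RIGHT -> foxtrot
i=2: L=echo R=echo -> agree -> echo
i=3: L=golf R=golf -> agree -> golf
i=4: L=foxtrot, R=golf=BASE -> take LEFT -> foxtrot
i=5: L=echo R=echo -> agree -> echo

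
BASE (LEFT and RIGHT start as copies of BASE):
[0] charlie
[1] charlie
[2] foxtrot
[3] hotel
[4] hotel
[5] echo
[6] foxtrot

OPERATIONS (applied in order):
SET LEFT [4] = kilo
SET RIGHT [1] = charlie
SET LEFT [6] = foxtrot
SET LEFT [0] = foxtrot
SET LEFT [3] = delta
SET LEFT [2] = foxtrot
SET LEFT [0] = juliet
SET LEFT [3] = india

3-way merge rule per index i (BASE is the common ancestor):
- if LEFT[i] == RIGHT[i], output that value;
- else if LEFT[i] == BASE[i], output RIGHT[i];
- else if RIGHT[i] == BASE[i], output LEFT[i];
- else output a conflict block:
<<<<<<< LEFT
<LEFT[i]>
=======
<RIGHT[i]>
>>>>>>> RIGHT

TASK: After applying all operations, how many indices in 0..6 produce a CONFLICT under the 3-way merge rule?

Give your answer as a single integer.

Answer: 0

Derivation:
Final LEFT:  [juliet, charlie, foxtrot, india, kilo, echo, foxtrot]
Final RIGHT: [charlie, charlie, foxtrot, hotel, hotel, echo, foxtrot]
i=0: L=juliet, R=charlie=BASE -> take LEFT -> juliet
i=1: L=charlie R=charlie -> agree -> charlie
i=2: L=foxtrot R=foxtrot -> agree -> foxtrot
i=3: L=india, R=hotel=BASE -> take LEFT -> india
i=4: L=kilo, R=hotel=BASE -> take LEFT -> kilo
i=5: L=echo R=echo -> agree -> echo
i=6: L=foxtrot R=foxtrot -> agree -> foxtrot
Conflict count: 0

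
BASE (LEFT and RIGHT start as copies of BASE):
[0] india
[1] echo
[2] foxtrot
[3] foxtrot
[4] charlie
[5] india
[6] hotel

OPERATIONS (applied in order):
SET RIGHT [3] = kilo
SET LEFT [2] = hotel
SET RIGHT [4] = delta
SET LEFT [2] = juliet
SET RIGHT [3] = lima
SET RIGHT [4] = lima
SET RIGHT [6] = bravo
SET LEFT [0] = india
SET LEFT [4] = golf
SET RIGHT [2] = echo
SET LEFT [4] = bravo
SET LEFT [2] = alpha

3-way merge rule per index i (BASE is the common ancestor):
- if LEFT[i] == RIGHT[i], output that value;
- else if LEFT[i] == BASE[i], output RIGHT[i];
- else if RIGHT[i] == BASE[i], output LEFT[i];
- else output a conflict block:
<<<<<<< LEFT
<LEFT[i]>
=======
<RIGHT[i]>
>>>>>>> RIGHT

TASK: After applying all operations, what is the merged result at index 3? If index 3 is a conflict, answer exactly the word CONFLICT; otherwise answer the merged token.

Final LEFT:  [india, echo, alpha, foxtrot, bravo, india, hotel]
Final RIGHT: [india, echo, echo, lima, lima, india, bravo]
i=0: L=india R=india -> agree -> india
i=1: L=echo R=echo -> agree -> echo
i=2: BASE=foxtrot L=alpha R=echo all differ -> CONFLICT
i=3: L=foxtrot=BASE, R=lima -> take RIGHT -> lima
i=4: BASE=charlie L=bravo R=lima all differ -> CONFLICT
i=5: L=india R=india -> agree -> india
i=6: L=hotel=BASE, R=bravo -> take RIGHT -> bravo
Index 3 -> lima

Answer: lima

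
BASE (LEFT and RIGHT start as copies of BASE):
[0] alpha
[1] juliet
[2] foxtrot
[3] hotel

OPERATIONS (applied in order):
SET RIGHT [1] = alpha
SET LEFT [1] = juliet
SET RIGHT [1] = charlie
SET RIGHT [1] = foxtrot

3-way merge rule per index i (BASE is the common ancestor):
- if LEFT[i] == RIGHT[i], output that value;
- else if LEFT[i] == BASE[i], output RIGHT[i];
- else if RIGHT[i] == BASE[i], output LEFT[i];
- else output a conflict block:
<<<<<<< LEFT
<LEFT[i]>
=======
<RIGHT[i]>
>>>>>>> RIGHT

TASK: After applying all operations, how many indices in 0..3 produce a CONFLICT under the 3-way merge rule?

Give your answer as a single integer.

Answer: 0

Derivation:
Final LEFT:  [alpha, juliet, foxtrot, hotel]
Final RIGHT: [alpha, foxtrot, foxtrot, hotel]
i=0: L=alpha R=alpha -> agree -> alpha
i=1: L=juliet=BASE, R=foxtrot -> take RIGHT -> foxtrot
i=2: L=foxtrot R=foxtrot -> agree -> foxtrot
i=3: L=hotel R=hotel -> agree -> hotel
Conflict count: 0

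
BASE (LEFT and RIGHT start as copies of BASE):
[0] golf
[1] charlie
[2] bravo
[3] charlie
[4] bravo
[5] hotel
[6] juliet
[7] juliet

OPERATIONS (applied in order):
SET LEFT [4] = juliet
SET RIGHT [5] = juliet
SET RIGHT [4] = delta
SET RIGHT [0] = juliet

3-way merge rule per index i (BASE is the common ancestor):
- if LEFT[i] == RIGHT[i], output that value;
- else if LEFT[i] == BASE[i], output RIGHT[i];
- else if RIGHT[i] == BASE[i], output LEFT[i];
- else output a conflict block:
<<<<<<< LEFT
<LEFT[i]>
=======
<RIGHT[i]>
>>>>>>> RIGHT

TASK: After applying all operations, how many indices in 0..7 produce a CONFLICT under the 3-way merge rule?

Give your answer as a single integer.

Final LEFT:  [golf, charlie, bravo, charlie, juliet, hotel, juliet, juliet]
Final RIGHT: [juliet, charlie, bravo, charlie, delta, juliet, juliet, juliet]
i=0: L=golf=BASE, R=juliet -> take RIGHT -> juliet
i=1: L=charlie R=charlie -> agree -> charlie
i=2: L=bravo R=bravo -> agree -> bravo
i=3: L=charlie R=charlie -> agree -> charlie
i=4: BASE=bravo L=juliet R=delta all differ -> CONFLICT
i=5: L=hotel=BASE, R=juliet -> take RIGHT -> juliet
i=6: L=juliet R=juliet -> agree -> juliet
i=7: L=juliet R=juliet -> agree -> juliet
Conflict count: 1

Answer: 1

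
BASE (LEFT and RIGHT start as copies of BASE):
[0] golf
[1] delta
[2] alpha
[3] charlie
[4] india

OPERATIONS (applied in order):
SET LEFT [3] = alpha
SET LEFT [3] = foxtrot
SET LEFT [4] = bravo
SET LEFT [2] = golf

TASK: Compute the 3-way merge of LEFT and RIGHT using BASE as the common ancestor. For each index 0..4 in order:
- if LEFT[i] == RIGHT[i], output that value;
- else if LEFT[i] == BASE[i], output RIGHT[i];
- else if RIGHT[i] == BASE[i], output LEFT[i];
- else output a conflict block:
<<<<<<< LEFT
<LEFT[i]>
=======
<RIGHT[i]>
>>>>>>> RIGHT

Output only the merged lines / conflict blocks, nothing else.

Final LEFT:  [golf, delta, golf, foxtrot, bravo]
Final RIGHT: [golf, delta, alpha, charlie, india]
i=0: L=golf R=golf -> agree -> golf
i=1: L=delta R=delta -> agree -> delta
i=2: L=golf, R=alpha=BASE -> take LEFT -> golf
i=3: L=foxtrot, R=charlie=BASE -> take LEFT -> foxtrot
i=4: L=bravo, R=india=BASE -> take LEFT -> bravo

Answer: golf
delta
golf
foxtrot
bravo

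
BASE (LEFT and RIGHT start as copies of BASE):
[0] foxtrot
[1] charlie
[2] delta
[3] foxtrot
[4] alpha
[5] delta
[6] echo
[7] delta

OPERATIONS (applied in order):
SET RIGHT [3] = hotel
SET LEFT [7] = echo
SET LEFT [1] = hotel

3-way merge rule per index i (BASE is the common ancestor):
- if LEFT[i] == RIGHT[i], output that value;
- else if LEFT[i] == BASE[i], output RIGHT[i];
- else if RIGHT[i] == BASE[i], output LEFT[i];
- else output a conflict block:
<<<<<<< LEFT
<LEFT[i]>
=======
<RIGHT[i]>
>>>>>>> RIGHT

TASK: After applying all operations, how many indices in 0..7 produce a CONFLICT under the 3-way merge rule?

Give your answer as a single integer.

Final LEFT:  [foxtrot, hotel, delta, foxtrot, alpha, delta, echo, echo]
Final RIGHT: [foxtrot, charlie, delta, hotel, alpha, delta, echo, delta]
i=0: L=foxtrot R=foxtrot -> agree -> foxtrot
i=1: L=hotel, R=charlie=BASE -> take LEFT -> hotel
i=2: L=delta R=delta -> agree -> delta
i=3: L=foxtrot=BASE, R=hotel -> take RIGHT -> hotel
i=4: L=alpha R=alpha -> agree -> alpha
i=5: L=delta R=delta -> agree -> delta
i=6: L=echo R=echo -> agree -> echo
i=7: L=echo, R=delta=BASE -> take LEFT -> echo
Conflict count: 0

Answer: 0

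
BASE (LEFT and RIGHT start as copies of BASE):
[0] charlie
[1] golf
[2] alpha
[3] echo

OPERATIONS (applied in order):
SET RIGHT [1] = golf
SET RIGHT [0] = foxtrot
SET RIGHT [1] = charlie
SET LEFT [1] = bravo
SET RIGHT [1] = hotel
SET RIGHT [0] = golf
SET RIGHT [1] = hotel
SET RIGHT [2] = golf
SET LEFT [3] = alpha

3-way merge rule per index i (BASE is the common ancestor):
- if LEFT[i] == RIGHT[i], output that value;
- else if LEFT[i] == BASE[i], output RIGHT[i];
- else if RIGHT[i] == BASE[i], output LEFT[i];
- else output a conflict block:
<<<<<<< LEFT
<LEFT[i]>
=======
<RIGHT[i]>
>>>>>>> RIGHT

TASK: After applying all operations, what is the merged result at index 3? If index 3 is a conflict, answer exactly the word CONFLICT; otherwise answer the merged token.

Answer: alpha

Derivation:
Final LEFT:  [charlie, bravo, alpha, alpha]
Final RIGHT: [golf, hotel, golf, echo]
i=0: L=charlie=BASE, R=golf -> take RIGHT -> golf
i=1: BASE=golf L=bravo R=hotel all differ -> CONFLICT
i=2: L=alpha=BASE, R=golf -> take RIGHT -> golf
i=3: L=alpha, R=echo=BASE -> take LEFT -> alpha
Index 3 -> alpha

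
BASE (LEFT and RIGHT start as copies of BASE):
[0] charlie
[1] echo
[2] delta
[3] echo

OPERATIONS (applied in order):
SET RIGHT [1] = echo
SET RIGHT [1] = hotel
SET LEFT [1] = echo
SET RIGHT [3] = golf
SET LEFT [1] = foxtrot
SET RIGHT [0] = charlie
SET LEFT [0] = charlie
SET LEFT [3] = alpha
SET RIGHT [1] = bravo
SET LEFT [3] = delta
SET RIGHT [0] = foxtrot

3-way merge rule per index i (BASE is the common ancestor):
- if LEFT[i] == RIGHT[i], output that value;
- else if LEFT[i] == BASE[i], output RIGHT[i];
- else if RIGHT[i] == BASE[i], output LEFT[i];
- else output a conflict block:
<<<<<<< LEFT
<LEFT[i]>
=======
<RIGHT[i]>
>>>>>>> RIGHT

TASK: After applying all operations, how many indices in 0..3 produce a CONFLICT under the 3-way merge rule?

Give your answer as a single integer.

Final LEFT:  [charlie, foxtrot, delta, delta]
Final RIGHT: [foxtrot, bravo, delta, golf]
i=0: L=charlie=BASE, R=foxtrot -> take RIGHT -> foxtrot
i=1: BASE=echo L=foxtrot R=bravo all differ -> CONFLICT
i=2: L=delta R=delta -> agree -> delta
i=3: BASE=echo L=delta R=golf all differ -> CONFLICT
Conflict count: 2

Answer: 2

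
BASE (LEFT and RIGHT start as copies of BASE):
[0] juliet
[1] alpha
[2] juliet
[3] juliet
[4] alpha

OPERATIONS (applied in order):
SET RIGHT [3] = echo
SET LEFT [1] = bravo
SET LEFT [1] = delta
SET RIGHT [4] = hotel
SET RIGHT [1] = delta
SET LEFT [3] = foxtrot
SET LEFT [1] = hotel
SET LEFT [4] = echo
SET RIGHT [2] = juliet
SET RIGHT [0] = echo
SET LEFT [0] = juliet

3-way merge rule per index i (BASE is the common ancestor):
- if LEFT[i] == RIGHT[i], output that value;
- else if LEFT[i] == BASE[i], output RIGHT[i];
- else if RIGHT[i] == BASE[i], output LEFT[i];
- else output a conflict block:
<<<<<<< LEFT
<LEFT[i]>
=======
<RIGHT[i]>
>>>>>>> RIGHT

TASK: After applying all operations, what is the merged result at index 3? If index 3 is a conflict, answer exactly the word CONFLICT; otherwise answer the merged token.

Answer: CONFLICT

Derivation:
Final LEFT:  [juliet, hotel, juliet, foxtrot, echo]
Final RIGHT: [echo, delta, juliet, echo, hotel]
i=0: L=juliet=BASE, R=echo -> take RIGHT -> echo
i=1: BASE=alpha L=hotel R=delta all differ -> CONFLICT
i=2: L=juliet R=juliet -> agree -> juliet
i=3: BASE=juliet L=foxtrot R=echo all differ -> CONFLICT
i=4: BASE=alpha L=echo R=hotel all differ -> CONFLICT
Index 3 -> CONFLICT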